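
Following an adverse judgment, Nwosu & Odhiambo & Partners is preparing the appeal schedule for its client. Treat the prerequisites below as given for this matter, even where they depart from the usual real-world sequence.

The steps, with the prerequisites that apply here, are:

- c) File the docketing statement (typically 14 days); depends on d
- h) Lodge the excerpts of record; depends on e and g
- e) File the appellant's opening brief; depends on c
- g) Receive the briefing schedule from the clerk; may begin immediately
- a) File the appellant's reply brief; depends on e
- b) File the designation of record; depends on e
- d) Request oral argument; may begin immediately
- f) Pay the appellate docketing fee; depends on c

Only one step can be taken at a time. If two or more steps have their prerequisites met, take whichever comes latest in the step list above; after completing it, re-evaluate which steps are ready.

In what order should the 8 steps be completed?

d g c f e b a h

d and g have no prerequisites; d is listed later, so d is first.
c now also ready, so the ready set is {g, c}; g is listed later → g.
c needed d, now all done → c.
Now f and e have their prerequisites met. f is listed later, so f next.
e is the only step now ready → e.
b, a and h are all available; b is listed later → b.
Now a and h have their prerequisites met. a is listed later, so a next.
That leaves h as the only ready step → h.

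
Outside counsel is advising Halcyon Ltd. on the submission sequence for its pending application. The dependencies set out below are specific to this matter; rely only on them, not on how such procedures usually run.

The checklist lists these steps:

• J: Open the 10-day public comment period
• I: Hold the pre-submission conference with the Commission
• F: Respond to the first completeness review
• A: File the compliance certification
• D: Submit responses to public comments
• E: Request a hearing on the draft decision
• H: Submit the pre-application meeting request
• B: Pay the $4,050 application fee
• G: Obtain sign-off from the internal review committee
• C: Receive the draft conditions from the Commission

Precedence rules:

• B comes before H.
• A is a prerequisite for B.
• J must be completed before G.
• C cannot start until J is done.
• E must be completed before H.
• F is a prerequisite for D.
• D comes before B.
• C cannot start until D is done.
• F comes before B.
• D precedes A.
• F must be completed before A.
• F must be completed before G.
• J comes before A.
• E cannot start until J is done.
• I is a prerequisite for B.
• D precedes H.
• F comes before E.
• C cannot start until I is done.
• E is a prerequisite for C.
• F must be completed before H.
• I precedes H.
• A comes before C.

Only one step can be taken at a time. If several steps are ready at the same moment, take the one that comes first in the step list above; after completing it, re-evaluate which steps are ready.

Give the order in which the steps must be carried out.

J I F D A E B H G C

J, I and F have no prerequisites; J is listed earlier, so J is first.
I and F are both available; I is listed earlier → I.
Next only F has its prerequisites met → F.
D, E and G are all available; D is listed earlier → D.
A, E and G are all available; A is listed earlier → A.
B now also ready, so the ready set is {E, B, G}; E is listed earlier → E.
Now B, G and C have their prerequisites met. B is listed earlier, so B next.
Now H, G and C have their prerequisites met. H is listed earlier, so H next.
Ready: G and C. G is listed earlier → G.
C is the only step now ready → C.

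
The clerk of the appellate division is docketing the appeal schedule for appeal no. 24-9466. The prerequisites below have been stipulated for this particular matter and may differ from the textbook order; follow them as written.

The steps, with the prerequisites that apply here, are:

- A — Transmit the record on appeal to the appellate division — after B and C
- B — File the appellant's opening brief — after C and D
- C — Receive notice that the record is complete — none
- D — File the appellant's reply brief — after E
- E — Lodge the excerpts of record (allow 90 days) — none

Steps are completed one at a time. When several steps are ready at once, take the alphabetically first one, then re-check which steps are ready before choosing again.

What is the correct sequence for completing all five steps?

C → E → D → B → A

Nothing is required for C and E. C has the earlier label → C first.
Next only E has its prerequisites met → E.
Next only D has its prerequisites met → D.
Next only B has its prerequisites met → B.
That leaves A as the only ready step → A.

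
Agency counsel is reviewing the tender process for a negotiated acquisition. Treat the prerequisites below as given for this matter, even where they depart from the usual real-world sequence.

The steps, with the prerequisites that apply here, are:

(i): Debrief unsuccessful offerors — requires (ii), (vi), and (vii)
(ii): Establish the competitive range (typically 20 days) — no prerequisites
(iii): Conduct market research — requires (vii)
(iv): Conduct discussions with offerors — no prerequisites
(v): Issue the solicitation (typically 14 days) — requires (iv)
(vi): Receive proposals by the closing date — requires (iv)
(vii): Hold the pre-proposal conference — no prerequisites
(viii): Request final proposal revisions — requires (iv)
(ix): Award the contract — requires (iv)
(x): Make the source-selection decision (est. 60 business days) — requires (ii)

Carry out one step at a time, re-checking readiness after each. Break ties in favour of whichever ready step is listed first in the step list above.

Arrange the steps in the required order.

Nothing is required for (ii), (iv) and (vii). (ii) is listed earlier → (ii) first.
(iv), (vii) and (x) are all available; (iv) is listed earlier → (iv).
Now (v), (vi), (vii), (viii), (ix) and (x) have their prerequisites met. (v) is listed earlier, so (v) next.
Now (vi), (vii), (viii), (ix) and (x) have their prerequisites met. (vi) is listed earlier, so (vi) next.
Now (vii), (viii), (ix) and (x) have their prerequisites met. (vii) is listed earlier, so (vii) next.
Now (i), (iii), (viii), (ix) and (x) have their prerequisites met. (i) is listed earlier, so (i) next.
Ready: (iii), (viii), (ix) and (x). (iii) is listed earlier → (iii).
Ready: (viii), (ix) and (x). (viii) is listed earlier → (viii).
Ready: (ix) and (x). (ix) is listed earlier → (ix).
(x) needed (ii), now all done → (x).

(ii), (iv), (v), (vi), (vii), (i), (iii), (viii), (ix), (x)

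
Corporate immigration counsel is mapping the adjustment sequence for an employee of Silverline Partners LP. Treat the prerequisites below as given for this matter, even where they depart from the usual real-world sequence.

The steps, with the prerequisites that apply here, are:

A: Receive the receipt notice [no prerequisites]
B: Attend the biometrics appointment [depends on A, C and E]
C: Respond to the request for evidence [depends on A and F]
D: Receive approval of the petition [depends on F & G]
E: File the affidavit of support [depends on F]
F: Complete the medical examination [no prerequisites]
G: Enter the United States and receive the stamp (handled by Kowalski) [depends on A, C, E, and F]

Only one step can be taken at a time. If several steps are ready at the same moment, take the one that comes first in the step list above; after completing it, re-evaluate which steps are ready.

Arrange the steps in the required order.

A, F, C, E, B, G, D

Nothing is required for A and F. A is listed earlier → A first.
F is the only step now ready → F.
Now C and E have their prerequisites met. C is listed earlier, so C next.
Next only E has its prerequisites met → E.
Ready: B and G. B is listed earlier → B.
G needed A, C, E and F, now all done → G.
Next only D has its prerequisites met → D.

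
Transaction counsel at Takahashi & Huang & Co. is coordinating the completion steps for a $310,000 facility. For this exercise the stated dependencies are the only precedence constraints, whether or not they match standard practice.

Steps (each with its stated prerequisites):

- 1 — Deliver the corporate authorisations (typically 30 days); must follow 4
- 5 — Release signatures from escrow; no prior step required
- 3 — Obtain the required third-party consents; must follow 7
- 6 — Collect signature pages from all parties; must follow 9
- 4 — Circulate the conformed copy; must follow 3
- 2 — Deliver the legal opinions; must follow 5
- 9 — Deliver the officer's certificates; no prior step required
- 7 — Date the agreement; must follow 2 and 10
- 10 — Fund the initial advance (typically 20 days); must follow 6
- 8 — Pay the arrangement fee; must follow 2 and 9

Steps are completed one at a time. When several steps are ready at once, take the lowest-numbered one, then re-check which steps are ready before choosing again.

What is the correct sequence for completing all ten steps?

5 and 9 have no prerequisites; 5 has the earlier label, so 5 is first.
2 now also ready, so the ready set is {2, 9}; 2 has the earlier label → 2.
That leaves 9 as the only ready step → 9.
Now 6 and 8 have their prerequisites met. 6 has the earlier label, so 6 next.
Ready: 8 and 10. 8 has the earlier label → 8.
10 is the only step now ready → 10.
7 needed 2 and 10, now all done → 7.
3 is the only step now ready → 3.
That leaves 4 as the only ready step → 4.
1 needed 4, now all done → 1.

5 → 2 → 9 → 6 → 8 → 10 → 7 → 3 → 4 → 1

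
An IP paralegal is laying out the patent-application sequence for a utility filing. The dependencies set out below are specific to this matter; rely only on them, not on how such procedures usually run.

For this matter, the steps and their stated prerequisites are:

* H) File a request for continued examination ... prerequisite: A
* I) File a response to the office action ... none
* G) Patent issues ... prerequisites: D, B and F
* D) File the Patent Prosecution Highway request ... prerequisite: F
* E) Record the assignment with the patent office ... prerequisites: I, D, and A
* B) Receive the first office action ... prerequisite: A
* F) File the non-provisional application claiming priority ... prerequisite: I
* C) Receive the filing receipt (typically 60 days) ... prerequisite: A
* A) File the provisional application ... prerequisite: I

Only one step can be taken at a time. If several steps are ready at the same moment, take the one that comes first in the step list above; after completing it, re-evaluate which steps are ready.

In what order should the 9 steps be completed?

Only I has no prerequisites, so it is first.
F and A are both available; F is listed earlier → F.
D and A are both available; D is listed earlier → D.
Next only A has its prerequisites met → A.
Now H, E, B and C have their prerequisites met. H is listed earlier, so H next.
Ready: E, B and C. E is listed earlier → E.
Now B and C have their prerequisites met. B is listed earlier, so B next.
Ready: G and C. G is listed earlier → G.
C needed A, now all done → C.

I, F, D, A, H, E, B, G, C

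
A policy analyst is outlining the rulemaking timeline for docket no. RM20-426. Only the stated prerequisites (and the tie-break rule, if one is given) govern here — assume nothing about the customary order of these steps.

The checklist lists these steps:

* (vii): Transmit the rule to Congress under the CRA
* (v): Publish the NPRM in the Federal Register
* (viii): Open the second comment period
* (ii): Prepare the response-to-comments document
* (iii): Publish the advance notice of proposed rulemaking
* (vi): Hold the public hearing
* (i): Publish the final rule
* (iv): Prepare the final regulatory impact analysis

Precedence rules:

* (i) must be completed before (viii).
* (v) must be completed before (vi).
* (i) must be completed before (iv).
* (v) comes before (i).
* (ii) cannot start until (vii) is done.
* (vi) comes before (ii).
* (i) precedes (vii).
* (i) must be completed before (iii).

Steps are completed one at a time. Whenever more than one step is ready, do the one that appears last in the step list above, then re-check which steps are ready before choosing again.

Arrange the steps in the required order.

(v) (i) (iv) (vi) (iii) (viii) (vii) (ii)

(v) is the only step with nothing outstanding, so it goes first.
(i) and (vi) are both available; (i) is listed later → (i).
(iv), (iii), (viii) and (vii) now also ready, so the ready set is {(iv), (vi), (iii), (viii), (vii)}; (iv) is listed later → (iv).
(vi), (iii), (viii) and (vii) are all available; (vi) is listed later → (vi).
Now (iii), (viii) and (vii) have their prerequisites met. (iii) is listed later, so (iii) next.
Now (viii) and (vii) have their prerequisites met. (viii) is listed later, so (viii) next.
Next only (vii) has its prerequisites met → (vii).
That leaves (ii) as the only ready step → (ii).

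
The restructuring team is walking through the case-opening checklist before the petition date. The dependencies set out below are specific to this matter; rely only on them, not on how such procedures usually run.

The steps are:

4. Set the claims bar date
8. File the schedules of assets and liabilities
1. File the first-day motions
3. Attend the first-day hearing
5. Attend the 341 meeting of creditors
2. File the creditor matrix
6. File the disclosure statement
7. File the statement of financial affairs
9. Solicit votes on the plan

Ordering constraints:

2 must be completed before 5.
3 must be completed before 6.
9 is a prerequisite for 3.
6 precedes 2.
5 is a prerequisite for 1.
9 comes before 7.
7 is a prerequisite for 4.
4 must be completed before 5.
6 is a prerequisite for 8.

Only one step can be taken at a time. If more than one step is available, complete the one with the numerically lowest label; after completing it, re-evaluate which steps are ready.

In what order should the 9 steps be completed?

9 is the only step with nothing outstanding, so it goes first.
Ready: 3 and 7. 3 has the earlier label → 3.
6 now also ready, so the ready set is {6, 7}; 6 has the earlier label → 6.
Now 2, 7 and 8 have their prerequisites met. 2 has the earlier label, so 2 next.
Ready: 7 and 8. 7 has the earlier label → 7.
4 now also ready, so the ready set is {4, 8}; 4 has the earlier label → 4.
Now 5 and 8 have their prerequisites met. 5 has the earlier label, so 5 next.
1 now also ready, so the ready set is {1, 8}; 1 has the earlier label → 1.
8 needed 6, now all done → 8.

9 3 6 2 7 4 5 1 8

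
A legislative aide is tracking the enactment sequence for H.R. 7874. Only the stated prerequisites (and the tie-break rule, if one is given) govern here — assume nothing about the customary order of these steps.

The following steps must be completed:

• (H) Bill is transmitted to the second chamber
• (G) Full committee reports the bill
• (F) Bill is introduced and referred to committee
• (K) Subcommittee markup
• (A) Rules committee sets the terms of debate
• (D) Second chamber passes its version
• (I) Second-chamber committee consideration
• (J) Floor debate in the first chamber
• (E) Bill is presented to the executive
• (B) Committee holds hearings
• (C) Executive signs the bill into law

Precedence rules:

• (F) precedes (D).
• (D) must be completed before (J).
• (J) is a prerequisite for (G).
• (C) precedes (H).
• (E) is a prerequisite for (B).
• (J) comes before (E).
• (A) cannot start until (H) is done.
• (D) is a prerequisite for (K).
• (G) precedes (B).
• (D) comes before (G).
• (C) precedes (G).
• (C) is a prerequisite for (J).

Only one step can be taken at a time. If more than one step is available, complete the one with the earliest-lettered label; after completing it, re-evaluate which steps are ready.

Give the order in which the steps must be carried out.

(C), (F) and (I) have no prerequisites; (C) has the earlier label, so (C) is first.
(H) now also ready, so the ready set is {(F), (H), (I)}; (F) has the earlier label → (F).
(D), (H) and (I) are all available; (D) has the earlier label → (D).
Now (H), (I), (J) and (K) have their prerequisites met. (H) has the earlier label, so (H) next.
Now (A), (I), (J) and (K) have their prerequisites met. (A) has the earlier label, so (A) next.
Ready: (I), (J) and (K). (I) has the earlier label → (I).
Now (J) and (K) have their prerequisites met. (J) has the earlier label, so (J) next.
(E) and (G) now also ready, so the ready set is {(E), (G), (K)}; (E) has the earlier label → (E).
Now (G) and (K) have their prerequisites met. (G) has the earlier label, so (G) next.
(B) now also ready, so the ready set is {(B), (K)}; (B) has the earlier label → (B).
(K) is the only step now ready → (K).

(C), (F), (D), (H), (A), (I), (J), (E), (G), (B), (K)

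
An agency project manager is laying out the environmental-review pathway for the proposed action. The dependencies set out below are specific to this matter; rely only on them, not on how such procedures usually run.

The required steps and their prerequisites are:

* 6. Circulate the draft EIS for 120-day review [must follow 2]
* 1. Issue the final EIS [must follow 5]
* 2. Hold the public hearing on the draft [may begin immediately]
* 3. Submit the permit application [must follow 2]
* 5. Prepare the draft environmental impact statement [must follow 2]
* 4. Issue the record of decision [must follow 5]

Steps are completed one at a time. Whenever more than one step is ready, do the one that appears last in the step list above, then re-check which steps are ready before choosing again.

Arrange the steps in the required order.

2, 5, 4, 3, 1, 6

2 has no prerequisites → 2 first.
Now 5, 3 and 6 have their prerequisites met. 5 is listed later, so 5 next.
Ready: 4, 3, 1 and 6. 4 is listed later → 4.
Ready: 3, 1 and 6. 3 is listed later → 3.
Now 1 and 6 have their prerequisites met. 1 is listed later, so 1 next.
6 needed 2, now all done → 6.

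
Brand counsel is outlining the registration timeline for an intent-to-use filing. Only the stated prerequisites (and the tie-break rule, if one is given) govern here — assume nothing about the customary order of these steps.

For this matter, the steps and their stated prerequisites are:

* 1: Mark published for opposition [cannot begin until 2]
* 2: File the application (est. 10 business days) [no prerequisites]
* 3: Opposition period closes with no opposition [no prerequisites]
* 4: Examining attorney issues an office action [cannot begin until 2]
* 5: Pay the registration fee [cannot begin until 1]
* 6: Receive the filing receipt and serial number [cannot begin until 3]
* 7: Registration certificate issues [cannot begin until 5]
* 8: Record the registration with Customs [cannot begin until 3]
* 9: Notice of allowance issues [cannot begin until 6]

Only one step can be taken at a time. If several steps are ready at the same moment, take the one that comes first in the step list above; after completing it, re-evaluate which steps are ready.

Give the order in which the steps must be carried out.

Nothing is required for 2 and 3. 2 is listed earlier → 2 first.
1 and 4 now also ready, so the ready set is {1, 3, 4}; 1 is listed earlier → 1.
5 now also ready, so the ready set is {3, 4, 5}; 3 is listed earlier → 3.
6 and 8 now also ready, so the ready set is {4, 5, 6, 8}; 4 is listed earlier → 4.
Ready: 5, 6 and 8. 5 is listed earlier → 5.
Now 6, 7 and 8 have their prerequisites met. 6 is listed earlier, so 6 next.
9 now also ready, so the ready set is {7, 8, 9}; 7 is listed earlier → 7.
8 and 9 are both available; 8 is listed earlier → 8.
9 needed 6, now all done → 9.

2, 1, 3, 4, 5, 6, 7, 8, 9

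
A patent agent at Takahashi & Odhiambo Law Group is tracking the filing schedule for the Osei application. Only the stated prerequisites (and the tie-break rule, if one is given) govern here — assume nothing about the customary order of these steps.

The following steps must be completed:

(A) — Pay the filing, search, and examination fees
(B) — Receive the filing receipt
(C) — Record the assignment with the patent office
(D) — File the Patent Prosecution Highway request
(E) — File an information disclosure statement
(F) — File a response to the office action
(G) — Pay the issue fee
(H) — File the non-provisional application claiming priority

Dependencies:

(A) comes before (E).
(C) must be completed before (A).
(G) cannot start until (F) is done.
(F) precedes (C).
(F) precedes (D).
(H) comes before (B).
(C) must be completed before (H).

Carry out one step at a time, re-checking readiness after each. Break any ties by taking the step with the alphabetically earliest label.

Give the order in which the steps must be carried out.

(F) is the only step with nothing outstanding, so it goes first.
Ready: (C), (D) and (G). (C) has the earlier label → (C).
(A) and (H) now also ready, so the ready set is {(A), (D), (G), (H)}; (A) has the earlier label → (A).
(E) now also ready, so the ready set is {(D), (E), (G), (H)}; (D) has the earlier label → (D).
Ready: (E), (G) and (H). (E) has the earlier label → (E).
Now (G) and (H) have their prerequisites met. (G) has the earlier label, so (G) next.
(H) needed (C), now all done → (H).
(B) is the only step now ready → (B).

(F), (C), (A), (D), (E), (G), (H), (B)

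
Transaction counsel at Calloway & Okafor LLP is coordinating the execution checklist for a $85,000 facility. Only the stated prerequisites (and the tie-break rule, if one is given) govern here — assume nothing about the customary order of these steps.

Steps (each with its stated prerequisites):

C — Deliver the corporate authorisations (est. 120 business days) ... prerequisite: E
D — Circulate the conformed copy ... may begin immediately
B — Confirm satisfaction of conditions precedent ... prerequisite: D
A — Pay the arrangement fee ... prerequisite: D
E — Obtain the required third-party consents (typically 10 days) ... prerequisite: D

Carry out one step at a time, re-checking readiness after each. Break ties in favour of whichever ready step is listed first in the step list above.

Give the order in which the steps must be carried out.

D, B, A, E, C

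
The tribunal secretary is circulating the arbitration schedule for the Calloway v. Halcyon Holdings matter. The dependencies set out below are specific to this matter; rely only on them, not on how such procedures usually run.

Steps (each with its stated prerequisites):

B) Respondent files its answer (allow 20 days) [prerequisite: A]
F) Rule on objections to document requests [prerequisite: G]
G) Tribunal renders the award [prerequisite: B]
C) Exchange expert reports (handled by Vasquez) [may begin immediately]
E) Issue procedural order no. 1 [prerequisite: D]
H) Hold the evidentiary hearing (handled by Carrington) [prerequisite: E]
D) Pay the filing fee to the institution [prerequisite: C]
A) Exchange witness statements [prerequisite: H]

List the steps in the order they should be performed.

Only C has no prerequisites, so it is first.
D is the only step now ready → D.
E needed D, now all done → E.
H needed E, now all done → H.
A needed H, now all done → A.
B needed A, now all done → B.
G needed B, now all done → G.
F is the only step now ready → F.

C, D, E, H, A, B, G, F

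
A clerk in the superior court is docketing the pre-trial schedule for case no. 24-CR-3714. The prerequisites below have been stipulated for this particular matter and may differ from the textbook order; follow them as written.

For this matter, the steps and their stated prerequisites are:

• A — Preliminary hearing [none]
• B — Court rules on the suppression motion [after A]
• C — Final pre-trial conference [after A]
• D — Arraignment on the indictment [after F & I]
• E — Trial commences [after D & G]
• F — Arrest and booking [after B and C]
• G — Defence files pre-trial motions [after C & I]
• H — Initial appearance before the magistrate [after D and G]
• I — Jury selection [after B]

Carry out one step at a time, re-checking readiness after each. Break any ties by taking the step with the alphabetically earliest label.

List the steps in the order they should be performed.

A B C F I D G E H

A is the only step with nothing outstanding, so it goes first.
Ready: B and C. B has the earlier label → B.
Now C and I have their prerequisites met. C has the earlier label, so C next.
F now also ready, so the ready set is {F, I}; F has the earlier label → F.
I is the only step now ready → I.
D and G are both available; D has the earlier label → D.
G is the only step now ready → G.
Ready: E and H. E has the earlier label → E.
H is the only step now ready → H.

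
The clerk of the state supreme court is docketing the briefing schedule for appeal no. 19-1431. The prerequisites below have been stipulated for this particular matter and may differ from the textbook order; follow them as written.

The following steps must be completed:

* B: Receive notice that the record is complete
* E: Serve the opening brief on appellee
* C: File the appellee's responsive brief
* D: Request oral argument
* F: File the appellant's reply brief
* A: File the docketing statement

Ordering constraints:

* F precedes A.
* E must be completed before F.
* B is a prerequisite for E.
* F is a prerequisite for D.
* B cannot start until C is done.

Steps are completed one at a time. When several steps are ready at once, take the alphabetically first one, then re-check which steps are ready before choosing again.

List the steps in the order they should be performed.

C → B → E → F → A → D

C has no prerequisites → C first.
Next only B has its prerequisites met → B.
Next only E has its prerequisites met → E.
That leaves F as the only ready step → F.
Now A and D have their prerequisites met. A has the earlier label, so A next.
D needed F, now all done → D.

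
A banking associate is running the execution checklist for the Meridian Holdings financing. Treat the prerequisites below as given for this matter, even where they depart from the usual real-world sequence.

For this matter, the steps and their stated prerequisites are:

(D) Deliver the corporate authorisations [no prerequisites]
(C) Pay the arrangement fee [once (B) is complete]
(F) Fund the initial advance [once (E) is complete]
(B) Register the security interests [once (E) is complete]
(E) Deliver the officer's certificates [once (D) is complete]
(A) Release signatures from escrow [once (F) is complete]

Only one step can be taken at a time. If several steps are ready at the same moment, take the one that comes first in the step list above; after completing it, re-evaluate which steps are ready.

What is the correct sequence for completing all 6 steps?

(D), (E), (F), (B), (C), (A)

(D) has no prerequisites → (D) first.
(E) needed (D), now all done → (E).
Ready: (F) and (B). (F) is listed earlier → (F).
(A) now also ready, so the ready set is {(B), (A)}; (B) is listed earlier → (B).
(C) now also ready, so the ready set is {(C), (A)}; (C) is listed earlier → (C).
(A) needed (F), now all done → (A).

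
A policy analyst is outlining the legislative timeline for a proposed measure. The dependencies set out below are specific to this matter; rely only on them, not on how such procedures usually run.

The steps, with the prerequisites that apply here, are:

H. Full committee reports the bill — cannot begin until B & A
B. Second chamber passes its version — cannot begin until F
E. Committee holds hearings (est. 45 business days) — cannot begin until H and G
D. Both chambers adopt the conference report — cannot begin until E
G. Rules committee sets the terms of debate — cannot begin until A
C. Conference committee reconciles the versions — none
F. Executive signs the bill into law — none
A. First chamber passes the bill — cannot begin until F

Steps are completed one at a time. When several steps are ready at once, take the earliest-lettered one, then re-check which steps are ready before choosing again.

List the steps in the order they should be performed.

Nothing is required for C and F. C has the earlier label → C first.
Next only F has its prerequisites met → F.
Now A and B have their prerequisites met. A has the earlier label, so A next.
Ready: B and G. B has the earlier label → B.
Now G and H have their prerequisites met. G has the earlier label, so G next.
That leaves H as the only ready step → H.
That leaves E as the only ready step → E.
D needed E, now all done → D.

C → F → A → B → G → H → E → D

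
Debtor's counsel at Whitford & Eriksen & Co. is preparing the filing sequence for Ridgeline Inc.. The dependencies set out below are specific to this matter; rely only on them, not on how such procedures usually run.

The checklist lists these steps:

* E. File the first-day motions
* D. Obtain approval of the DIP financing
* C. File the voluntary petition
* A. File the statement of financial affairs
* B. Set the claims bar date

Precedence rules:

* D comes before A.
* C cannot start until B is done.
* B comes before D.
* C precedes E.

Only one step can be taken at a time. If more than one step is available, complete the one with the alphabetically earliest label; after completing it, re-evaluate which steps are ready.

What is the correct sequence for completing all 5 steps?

B is the only step with nothing outstanding, so it goes first.
C and D are both available; C has the earlier label → C.
E now also ready, so the ready set is {D, E}; D has the earlier label → D.
A now also ready, so the ready set is {A, E}; A has the earlier label → A.
E is the only step now ready → E.

B C D A E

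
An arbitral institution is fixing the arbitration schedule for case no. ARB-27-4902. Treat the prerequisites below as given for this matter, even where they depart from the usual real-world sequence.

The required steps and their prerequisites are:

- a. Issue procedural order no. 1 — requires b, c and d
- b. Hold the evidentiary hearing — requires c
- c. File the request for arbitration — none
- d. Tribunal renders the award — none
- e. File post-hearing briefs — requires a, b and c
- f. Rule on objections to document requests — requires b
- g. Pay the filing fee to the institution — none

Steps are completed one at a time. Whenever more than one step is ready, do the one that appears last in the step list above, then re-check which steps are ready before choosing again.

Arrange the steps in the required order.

Nothing is required for g, d and c. g is listed later → g first.
d and c are both available; d is listed later → d.
Next only c has its prerequisites met → c.
b is the only step now ready → b.
Ready: f and a. f is listed later → f.
That leaves a as the only ready step → a.
That leaves e as the only ready step → e.

g, d, c, b, f, a, e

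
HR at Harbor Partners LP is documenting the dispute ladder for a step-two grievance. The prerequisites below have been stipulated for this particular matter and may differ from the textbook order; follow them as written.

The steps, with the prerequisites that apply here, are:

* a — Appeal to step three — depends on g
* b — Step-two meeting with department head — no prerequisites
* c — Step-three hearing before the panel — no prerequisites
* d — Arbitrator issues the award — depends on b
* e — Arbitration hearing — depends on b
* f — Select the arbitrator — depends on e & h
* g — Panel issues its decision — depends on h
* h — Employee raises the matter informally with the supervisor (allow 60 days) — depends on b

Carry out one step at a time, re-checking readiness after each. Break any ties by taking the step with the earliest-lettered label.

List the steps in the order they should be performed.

b → c → d → e → h → f → g → a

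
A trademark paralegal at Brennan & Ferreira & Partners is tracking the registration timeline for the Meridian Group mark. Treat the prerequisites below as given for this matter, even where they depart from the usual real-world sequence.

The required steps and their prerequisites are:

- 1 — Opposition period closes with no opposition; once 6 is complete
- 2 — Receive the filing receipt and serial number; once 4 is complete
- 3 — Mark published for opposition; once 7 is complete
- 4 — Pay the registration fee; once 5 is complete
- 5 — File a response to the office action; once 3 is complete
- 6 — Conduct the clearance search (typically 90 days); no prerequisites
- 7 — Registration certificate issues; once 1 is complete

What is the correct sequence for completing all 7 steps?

6 → 1 → 7 → 3 → 5 → 4 → 2

6 has no prerequisites → 6 first.
1 needed 6, now all done → 1.
7 needed 1, now all done → 7.
That leaves 3 as the only ready step → 3.
That leaves 5 as the only ready step → 5.
That leaves 4 as the only ready step → 4.
2 needed 4, now all done → 2.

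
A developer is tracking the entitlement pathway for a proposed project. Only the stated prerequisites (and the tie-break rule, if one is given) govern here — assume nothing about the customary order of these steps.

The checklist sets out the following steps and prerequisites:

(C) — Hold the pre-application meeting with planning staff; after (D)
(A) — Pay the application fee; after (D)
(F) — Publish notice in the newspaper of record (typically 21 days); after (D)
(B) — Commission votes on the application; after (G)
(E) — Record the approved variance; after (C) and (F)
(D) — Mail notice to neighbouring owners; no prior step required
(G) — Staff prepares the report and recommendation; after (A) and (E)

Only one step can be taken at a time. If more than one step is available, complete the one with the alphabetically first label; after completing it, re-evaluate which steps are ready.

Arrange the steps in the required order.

(D) → (A) → (C) → (F) → (E) → (G) → (B)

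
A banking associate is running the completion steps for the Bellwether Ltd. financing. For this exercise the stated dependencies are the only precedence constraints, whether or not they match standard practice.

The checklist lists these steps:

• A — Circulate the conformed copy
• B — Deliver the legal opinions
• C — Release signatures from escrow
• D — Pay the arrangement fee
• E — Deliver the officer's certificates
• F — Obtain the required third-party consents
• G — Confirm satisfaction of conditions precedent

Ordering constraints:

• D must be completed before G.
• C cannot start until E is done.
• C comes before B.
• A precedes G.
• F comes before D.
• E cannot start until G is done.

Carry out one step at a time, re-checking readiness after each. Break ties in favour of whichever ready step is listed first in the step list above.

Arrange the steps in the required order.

Nothing is required for A and F. A is listed earlier → A first.
That leaves F as the only ready step → F.
D needed F, now all done → D.
G needed A and D, now all done → G.
E needed G, now all done → E.
C needed E, now all done → C.
B is the only step now ready → B.

A, F, D, G, E, C, B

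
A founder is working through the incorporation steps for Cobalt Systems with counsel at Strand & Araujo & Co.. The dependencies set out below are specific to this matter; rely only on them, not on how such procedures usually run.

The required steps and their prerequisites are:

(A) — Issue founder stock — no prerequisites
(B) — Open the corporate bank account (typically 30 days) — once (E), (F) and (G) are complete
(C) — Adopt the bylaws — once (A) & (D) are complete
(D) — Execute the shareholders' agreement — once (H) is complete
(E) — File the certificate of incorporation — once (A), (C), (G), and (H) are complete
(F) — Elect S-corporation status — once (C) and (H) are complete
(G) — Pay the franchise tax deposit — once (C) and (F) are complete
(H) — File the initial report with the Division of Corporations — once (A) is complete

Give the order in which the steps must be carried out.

(A), (H), (D), (C), (F), (G), (E), (B)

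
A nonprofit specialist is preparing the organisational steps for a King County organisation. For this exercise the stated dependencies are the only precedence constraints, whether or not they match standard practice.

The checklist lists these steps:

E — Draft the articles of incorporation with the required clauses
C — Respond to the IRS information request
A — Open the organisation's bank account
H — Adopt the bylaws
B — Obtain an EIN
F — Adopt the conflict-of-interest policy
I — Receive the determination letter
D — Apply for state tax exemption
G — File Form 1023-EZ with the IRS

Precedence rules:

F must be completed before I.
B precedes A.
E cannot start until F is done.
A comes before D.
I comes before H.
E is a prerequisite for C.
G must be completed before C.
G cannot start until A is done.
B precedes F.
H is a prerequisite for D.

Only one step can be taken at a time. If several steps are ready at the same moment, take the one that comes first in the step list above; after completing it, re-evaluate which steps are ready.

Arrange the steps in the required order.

B, A, F, E, I, H, D, G, C

Only B has no prerequisites, so it is first.
Ready: A and F. A is listed earlier → A.
G now also ready, so the ready set is {F, G}; F is listed earlier → F.
E, I and G are all available; E is listed earlier → E.
Now I and G have their prerequisites met. I is listed earlier, so I next.
Now H and G have their prerequisites met. H is listed earlier, so H next.
Now D and G have their prerequisites met. D is listed earlier, so D next.
G needed A, now all done → G.
Next only C has its prerequisites met → C.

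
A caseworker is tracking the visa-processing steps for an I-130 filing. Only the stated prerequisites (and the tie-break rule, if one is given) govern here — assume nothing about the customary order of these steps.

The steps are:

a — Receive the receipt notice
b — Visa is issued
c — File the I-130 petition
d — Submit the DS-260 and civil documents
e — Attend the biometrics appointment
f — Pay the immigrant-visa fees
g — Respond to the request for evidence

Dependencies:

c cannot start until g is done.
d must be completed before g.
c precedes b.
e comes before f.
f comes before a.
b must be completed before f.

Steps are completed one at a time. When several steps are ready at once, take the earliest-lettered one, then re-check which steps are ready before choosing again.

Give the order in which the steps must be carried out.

d → e → g → c → b → f → a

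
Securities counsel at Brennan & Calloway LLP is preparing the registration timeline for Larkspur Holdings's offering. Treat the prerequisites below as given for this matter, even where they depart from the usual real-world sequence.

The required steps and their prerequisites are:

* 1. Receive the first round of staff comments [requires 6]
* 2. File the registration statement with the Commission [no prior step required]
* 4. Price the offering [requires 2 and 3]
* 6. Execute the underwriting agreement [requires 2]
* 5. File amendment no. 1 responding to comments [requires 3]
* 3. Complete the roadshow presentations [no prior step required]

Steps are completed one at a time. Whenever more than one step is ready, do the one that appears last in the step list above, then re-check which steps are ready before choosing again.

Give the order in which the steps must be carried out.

Nothing is required for 3 and 2. 3 is listed later → 3 first.
Now 5 and 2 have their prerequisites met. 5 is listed later, so 5 next.
That leaves 2 as the only ready step → 2.
Ready: 6 and 4. 6 is listed later → 6.
4 and 1 are both available; 4 is listed later → 4.
That leaves 1 as the only ready step → 1.

3 → 5 → 2 → 6 → 4 → 1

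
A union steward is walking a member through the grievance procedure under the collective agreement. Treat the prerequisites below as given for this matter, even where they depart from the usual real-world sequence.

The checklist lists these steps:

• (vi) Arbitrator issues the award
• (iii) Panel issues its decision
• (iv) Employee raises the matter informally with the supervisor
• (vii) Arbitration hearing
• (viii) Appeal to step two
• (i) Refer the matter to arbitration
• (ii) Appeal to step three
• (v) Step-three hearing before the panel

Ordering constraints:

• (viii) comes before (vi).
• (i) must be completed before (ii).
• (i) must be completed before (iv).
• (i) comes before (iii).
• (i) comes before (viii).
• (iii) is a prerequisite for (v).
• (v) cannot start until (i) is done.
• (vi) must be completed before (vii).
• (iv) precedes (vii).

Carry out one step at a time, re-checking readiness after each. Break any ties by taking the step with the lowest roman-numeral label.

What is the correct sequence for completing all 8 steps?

Only (i) has no prerequisites, so it is first.
Ready: (ii), (iii), (iv) and (viii). (ii) has the earlier label → (ii).
Now (iii), (iv) and (viii) have their prerequisites met. (iii) has the earlier label, so (iii) next.
(v) now also ready, so the ready set is {(iv), (v), (viii)}; (iv) has the earlier label → (iv).
Now (v) and (viii) have their prerequisites met. (v) has the earlier label, so (v) next.
(viii) is the only step now ready → (viii).
Next only (vi) has its prerequisites met → (vi).
(vii) is the only step now ready → (vii).

(i) → (ii) → (iii) → (iv) → (v) → (viii) → (vi) → (vii)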